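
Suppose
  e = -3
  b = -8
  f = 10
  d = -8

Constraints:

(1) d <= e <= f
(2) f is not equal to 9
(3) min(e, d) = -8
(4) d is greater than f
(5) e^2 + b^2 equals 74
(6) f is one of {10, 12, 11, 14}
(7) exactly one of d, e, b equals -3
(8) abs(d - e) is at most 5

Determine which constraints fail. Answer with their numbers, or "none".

No — constraints 4 and 5 are not satisfied.

(1) values -8 <= -3 <= 10 — holds.
(2) f = 10, and 10 ≠ 9 — holds.
(3) min(-3, -8) = -8 — holds.
(4) d = -8, f = 10; -8 ≤ 10 (want >) — does not hold.
(5) e^2 + b^2 = (-3)^2 + (-8)^2 = 9 + 64 = 73, not 74 — does not hold.
(6) f = 10 is in {10, 12, 11, 14} — holds.
(7) d=-8, e=-3, b=-8; 1 of them equals -3 — holds.
(8) abs(-8 - (-3)) = 5; 5 ≤ 5 — holds.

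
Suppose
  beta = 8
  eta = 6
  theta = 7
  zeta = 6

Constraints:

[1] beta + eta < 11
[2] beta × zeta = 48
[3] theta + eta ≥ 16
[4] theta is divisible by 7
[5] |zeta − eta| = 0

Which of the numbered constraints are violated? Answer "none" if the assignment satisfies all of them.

Constraints 1 and 3 are violated.

[1] beta + eta = 8 + 6 = 14; 14 ≥ 11, bound 11 not met  ✗
[2] beta × zeta = 8 × 6 = 48  ✓
[3] theta + eta = 7 + 6 = 13; 13 < 16, bound 16 not met  ✗
[4] 7 / 7 = 1, so 7 divides 7  ✓
[5] |6 − 6| = 0  ✓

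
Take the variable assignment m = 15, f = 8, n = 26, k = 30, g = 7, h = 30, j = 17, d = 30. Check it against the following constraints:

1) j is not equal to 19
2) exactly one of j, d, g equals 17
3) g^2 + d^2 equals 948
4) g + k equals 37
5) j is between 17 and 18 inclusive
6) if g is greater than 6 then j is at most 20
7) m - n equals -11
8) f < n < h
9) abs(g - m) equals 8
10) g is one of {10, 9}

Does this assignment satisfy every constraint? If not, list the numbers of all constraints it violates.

Violated: 3 and 10.

1) j = 17, and 17 ≠ 19 — holds.
2) j=17, d=30, g=7; 1 of them equals 17 — holds.
3) g^2 + d^2 = 7^2 + 30^2 = 49 + 900 = 949, not 948 — does not hold.
4) g + k = 7 + 30 = 37 — holds.
5) j = 17 lies in [17, 18] — holds.
6) g = 7 > 6, so we need j ≤ 20; j = 17 ≤ 20 — holds.
7) m - n = 15 - 26 = -11 — holds.
8) values 8 < 26 < 30 — holds.
9) abs(7 - 15) = 8 — holds.
10) g = 7 is not in {10, 9} — does not hold.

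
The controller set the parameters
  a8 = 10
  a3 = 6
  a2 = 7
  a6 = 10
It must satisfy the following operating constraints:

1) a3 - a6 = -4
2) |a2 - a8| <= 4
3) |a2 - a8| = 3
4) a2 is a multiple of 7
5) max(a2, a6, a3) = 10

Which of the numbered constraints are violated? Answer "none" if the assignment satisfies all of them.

1) a3 - a6 = 6 - 10 = -4  OK
2) |7 - 10| = 3; 3 ≤ 4  OK
3) |7 - 10| = 3  OK
4) 7 / 7 = 1, so 7 divides 7  OK
5) max(7, 10, 6) = 10  OK

The assignment satisfies every constraint.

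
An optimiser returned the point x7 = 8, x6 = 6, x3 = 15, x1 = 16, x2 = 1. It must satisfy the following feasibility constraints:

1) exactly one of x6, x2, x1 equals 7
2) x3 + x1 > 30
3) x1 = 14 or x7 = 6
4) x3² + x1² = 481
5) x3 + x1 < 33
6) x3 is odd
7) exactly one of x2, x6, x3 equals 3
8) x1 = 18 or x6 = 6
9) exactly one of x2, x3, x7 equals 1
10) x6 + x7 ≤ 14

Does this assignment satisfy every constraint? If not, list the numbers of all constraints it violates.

Violated: 1, 3, and 7.

1) x6=6, x2=1, x1=16; 0 of them equal 7, not exactly one — violated.
2) x3 + x1 = 15 + 16 = 31; 31 > 30 — satisfied.
3) x1 = 16 ≠ 14 and x7 = 8 ≠ 6; both disjuncts false — violated.
4) x3² + x1² = 15² + 16² = 225 + 256 = 481 — satisfied.
5) x3 + x1 = 15 + 16 = 31; 31 < 33 — satisfied.
6) x3 = 15 is odd — satisfied.
7) x2=1, x6=6, x3=15; 0 of them equal 3, not exactly one — violated.
8) x1 = 16 ≠ 18, but x6 = 6 = 6 (second disjunct) — satisfied.
9) x2=1, x3=15, x7=8; 1 of them equals 1 — satisfied.
10) x6 + x7 = 6 + 8 = 14; 14 ≤ 14 — satisfied.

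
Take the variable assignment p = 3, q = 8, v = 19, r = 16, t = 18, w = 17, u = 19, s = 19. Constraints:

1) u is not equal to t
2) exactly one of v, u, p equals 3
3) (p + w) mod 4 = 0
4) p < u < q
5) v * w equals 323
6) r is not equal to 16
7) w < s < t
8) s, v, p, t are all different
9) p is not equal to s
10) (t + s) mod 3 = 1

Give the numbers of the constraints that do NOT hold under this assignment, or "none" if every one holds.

1) u = 19, t = 18; distinct  true
2) v=19, u=19, p=3; 1 of them equals 3  true
3) p + w = 20; 20 mod 4 = 0  true
4) values 3, 19, 8; u = 19 is not < q = 8  false
5) v * w = 19 * 17 = 323  true
6) r = 16, but 16 is required to differ  false
7) values 17, 19, 18; s = 19 is not < t = 18  false
8) s = v = 19, not all different  false
9) p = 3, s = 19; distinct  true
10) t + s = 37; 37 mod 3 = 1  true

The assignment fails constraints 4, 6, 7, and 8.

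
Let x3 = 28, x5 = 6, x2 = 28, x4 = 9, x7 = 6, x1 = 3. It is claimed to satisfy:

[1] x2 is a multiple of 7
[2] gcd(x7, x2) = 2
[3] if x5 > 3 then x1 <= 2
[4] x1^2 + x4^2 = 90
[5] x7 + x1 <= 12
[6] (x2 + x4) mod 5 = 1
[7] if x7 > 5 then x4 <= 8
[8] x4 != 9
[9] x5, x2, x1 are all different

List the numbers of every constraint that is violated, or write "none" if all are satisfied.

Violated: 3, 6, 7, and 8.

[1] 28 / 7 = 4, so 7 divides 28  ✓
[2] gcd(6, 28) = 2  ✓
[3] x5 = 6 > 3, so we need x1 ≤ 2; but x1 = 3 > 2  ✗
[4] x1^2 + x4^2 = 3^2 + 9^2 = 9 + 81 = 90  ✓
[5] x7 + x1 = 6 + 3 = 9; 9 ≤ 12  ✓
[6] x2 + x4 = 37; 37 mod 5 = 2, not 1  ✗
[7] x7 = 6 > 5, so we need x4 ≤ 8; but x4 = 9 > 8  ✗
[8] x4 = 9, but 9 is required to differ  ✗
[9] values 6, 28, 3 are pairwise distinct  ✓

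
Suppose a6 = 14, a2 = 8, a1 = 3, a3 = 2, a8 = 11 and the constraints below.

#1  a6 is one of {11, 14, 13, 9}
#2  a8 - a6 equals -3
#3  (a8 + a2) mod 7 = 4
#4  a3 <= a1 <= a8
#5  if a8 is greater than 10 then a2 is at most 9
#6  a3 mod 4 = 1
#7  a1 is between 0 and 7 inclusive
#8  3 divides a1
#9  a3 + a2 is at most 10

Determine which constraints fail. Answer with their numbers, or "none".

#1 a6 = 14 is in {11, 14, 13, 9} — holds.
#2 a8 - a6 = 11 - 14 = -3 — holds.
#3 a8 + a2 = 19; 19 mod 7 = 5, not 4 — does not hold.
#4 values 2 <= 3 <= 11 — holds.
#5 a8 = 11 > 10, so we need a2 ≤ 9; a2 = 8 ≤ 9 — holds.
#6 2 mod 4 = 2, not 1 — does not hold.
#7 a1 = 3 lies in [0, 7] — holds.
#8 3 / 3 = 1, so 3 divides 3 — holds.
#9 a3 + a2 = 2 + 8 = 10; 10 ≤ 10 — holds.

No — constraints 3 and 6 are not satisfied.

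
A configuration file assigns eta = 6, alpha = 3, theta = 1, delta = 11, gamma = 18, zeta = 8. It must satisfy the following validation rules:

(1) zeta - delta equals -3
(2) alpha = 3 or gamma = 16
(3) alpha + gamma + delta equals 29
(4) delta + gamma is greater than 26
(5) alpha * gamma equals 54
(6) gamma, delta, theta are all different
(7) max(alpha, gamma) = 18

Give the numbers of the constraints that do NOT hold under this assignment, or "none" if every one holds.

No — constraint 3 is not satisfied.

(1) zeta - delta = 8 - 11 = -3 — OK.
(2) alpha = 3 = 3 (first disjunct) — OK.
(3) alpha + gamma + delta = 3 + 18 + 11 = 32, not 29 — violated.
(4) delta + gamma = 11 + 18 = 29; 29 > 26 — OK.
(5) alpha * gamma = 3 * 18 = 54 — OK.
(6) values 18, 11, 1 are pairwise distinct — OK.
(7) max(3, 18) = 18 — OK.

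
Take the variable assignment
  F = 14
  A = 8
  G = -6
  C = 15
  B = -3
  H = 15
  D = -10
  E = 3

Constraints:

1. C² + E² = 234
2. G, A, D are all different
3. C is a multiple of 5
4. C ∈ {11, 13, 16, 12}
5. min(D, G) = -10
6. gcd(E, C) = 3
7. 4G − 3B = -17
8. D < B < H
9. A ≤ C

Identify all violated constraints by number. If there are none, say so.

1. C² + E² = 15² + 3² = 225 + 9 = 234 — OK.
2. values -6, 8, -10 are pairwise distinct — OK.
3. 15 / 5 = 3, so 5 divides 15 — OK.
4. C = 15 is not in {11, 13, 16, 12} — violated.
5. min(-10, -6) = -10 — OK.
6. gcd(3, 15) = 3 — OK.
7. 4G − 3B = 4(-6) − 3(-3) = -15, not -17 — violated.
8. values -10 < -3 < 15 — OK.
9. A = 8, C = 15; 8 ≤ 15 — OK.

Constraints 4, 7 do not hold.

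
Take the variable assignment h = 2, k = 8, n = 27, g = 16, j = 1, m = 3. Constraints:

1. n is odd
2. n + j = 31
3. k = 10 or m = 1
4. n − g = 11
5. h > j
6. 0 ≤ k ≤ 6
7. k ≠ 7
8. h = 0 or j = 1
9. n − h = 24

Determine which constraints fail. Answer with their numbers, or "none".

Violated: 2, 3, 6, and 9.

1. n = 27 is odd — satisfied.
2. n + j = 27 + 1 = 28, not 31 — violated.
3. k = 8 ≠ 10 and m = 3 ≠ 1; both disjuncts false — violated.
4. n − g = 27 − 16 = 11 — satisfied.
5. h = 2, j = 1; 2 > 1 — satisfied.
6. k = 8 is outside [0, 6] — violated.
7. k = 8, and 8 ≠ 7 — satisfied.
8. h = 2 ≠ 0, but j = 1 = 1 (second disjunct) — satisfied.
9. n − h = 27 − 2 = 25, not 24 — violated.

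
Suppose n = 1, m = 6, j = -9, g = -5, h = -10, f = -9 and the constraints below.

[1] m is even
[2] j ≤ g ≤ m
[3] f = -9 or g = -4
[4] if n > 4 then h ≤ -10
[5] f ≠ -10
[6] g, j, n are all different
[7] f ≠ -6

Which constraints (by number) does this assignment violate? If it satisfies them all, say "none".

All constraints are satisfied.

[1] m = 6 is even  OK
[2] values -9 ≤ -5 ≤ 6  OK
[3] f = -9 = -9 (first disjunct)  OK
[4] n = 1, not > 4; antecedent false, conditional vacuously true  OK
[5] f = -9, and -9 ≠ -10  OK
[6] values -5, -9, 1 are pairwise distinct  OK
[7] f = -9, and -9 ≠ -6  OK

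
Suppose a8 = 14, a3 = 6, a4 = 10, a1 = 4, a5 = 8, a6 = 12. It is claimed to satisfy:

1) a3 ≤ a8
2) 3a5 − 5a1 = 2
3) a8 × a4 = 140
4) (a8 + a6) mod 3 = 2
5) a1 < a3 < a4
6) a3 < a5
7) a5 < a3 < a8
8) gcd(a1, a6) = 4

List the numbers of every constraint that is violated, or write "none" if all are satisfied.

1) a3 = 6, a8 = 14; 6 ≤ 14  ✔
2) 3a5 − 5a1 = 3(8) − 5(4) = 4, not 2  ✘
3) a8 × a4 = 14 × 10 = 140  ✔
4) a8 + a6 = 26; 26 mod 3 = 2  ✔
5) values 4 < 6 < 10  ✔
6) a3 = 6, a5 = 8; 6 < 8  ✔
7) values 8, 6, 14; a5 = 8 is not < a3 = 6  ✘
8) gcd(4, 12) = 4  ✔

No — constraints 2 and 7 are not satisfied.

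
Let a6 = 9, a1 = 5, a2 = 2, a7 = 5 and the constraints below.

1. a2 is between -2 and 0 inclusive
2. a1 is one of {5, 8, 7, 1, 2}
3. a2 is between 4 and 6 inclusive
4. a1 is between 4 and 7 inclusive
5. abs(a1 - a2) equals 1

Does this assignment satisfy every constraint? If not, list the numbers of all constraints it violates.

Violated: 1, 3, and 5.

1. a2 = 2 is outside [-2, 0] — does not hold.
2. a1 = 5 is in {5, 8, 7, 1, 2} — holds.
3. a2 = 2 is outside [4, 6] — does not hold.
4. a1 = 5 lies in [4, 7] — holds.
5. abs(5 - 2) = 3, not 1 — does not hold.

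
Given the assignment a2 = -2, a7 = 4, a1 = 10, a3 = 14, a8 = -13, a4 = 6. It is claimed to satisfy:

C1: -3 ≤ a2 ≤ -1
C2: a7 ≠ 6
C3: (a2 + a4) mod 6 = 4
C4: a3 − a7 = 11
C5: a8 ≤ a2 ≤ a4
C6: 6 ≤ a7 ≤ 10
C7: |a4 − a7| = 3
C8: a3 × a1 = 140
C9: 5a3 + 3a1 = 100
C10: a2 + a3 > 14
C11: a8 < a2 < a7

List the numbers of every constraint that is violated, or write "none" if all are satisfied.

The assignment fails constraints 4, 6, 7, and 10.

C1: a2 = -2 lies in [-3, -1]  ✔
C2: a7 = 4, and 4 ≠ 6  ✔
C3: a2 + a4 = 4; 4 mod 6 = 4  ✔
C4: a3 − a7 = 14 − 4 = 10, not 11  ✘
C5: values -13 ≤ -2 ≤ 6  ✔
C6: a7 = 4 is outside [6, 10]  ✘
C7: |6 − 4| = 2, not 3  ✘
C8: a3 × a1 = 14 × 10 = 140  ✔
C9: 5a3 + 3a1 = 5(14) + 3(10) = 100  ✔
C10: a2 + a3 = -2 + 14 = 12; 12 ≤ 14, bound 14 not met  ✘
C11: values -13 < -2 < 4  ✔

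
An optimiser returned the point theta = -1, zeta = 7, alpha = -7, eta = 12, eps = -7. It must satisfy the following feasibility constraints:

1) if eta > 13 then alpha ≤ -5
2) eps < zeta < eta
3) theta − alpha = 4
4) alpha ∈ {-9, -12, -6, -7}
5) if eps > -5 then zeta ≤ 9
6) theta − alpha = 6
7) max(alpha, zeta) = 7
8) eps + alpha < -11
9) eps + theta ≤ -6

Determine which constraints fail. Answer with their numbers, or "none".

No — constraint 3 is not satisfied.

1) eta = 12, not > 13; antecedent false, conditional vacuously true  true
2) values -7 < 7 < 12  true
3) theta − alpha = -1 − (-7) = 6, not 4  false
4) alpha = -7 is in {-9, -12, -6, -7}  true
5) eps = -7, not > -5; antecedent false, conditional vacuously true  true
6) theta − alpha = -1 − (-7) = 6  true
7) max(-7, 7) = 7  true
8) eps + alpha = -7 + (-7) = -14; -14 < -11  true
9) eps + theta = -7 + (-1) = -8; -8 ≤ -6  true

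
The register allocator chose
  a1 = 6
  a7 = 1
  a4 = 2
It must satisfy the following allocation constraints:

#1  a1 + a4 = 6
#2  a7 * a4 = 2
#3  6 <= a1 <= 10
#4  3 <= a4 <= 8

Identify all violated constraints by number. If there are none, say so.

No — constraints 1 and 4 are not satisfied.

#1 a1 + a4 = 6 + 2 = 8, not 6 — violated.
#2 a7 * a4 = 1 * 2 = 2 — satisfied.
#3 a1 = 6 lies in [6, 10] — satisfied.
#4 a4 = 2 is outside [3, 8] — violated.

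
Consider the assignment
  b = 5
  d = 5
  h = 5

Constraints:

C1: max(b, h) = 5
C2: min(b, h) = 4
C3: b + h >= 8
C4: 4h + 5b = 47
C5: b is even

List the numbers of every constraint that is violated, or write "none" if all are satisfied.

C1: max(5, 5) = 5 — satisfied.
C2: min(5, 5) = 5, not 4 — violated.
C3: b + h = 5 + 5 = 10; 10 ≥ 8 — satisfied.
C4: 4h + 5b = 4(5) + 5(5) = 45, not 47 — violated.
C5: b = 5 is odd — violated.

Constraints 2, 4, and 5 are violated.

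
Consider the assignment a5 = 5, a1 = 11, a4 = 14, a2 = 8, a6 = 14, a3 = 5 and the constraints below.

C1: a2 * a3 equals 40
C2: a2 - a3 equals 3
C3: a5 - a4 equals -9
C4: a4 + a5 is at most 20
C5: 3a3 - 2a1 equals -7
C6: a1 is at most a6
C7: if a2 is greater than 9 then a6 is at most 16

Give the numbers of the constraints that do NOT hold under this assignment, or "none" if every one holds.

None — every constraint holds.

C1: a2 * a3 = 8 * 5 = 40  yes
C2: a2 - a3 = 8 - 5 = 3  yes
C3: a5 - a4 = 5 - 14 = -9  yes
C4: a4 + a5 = 14 + 5 = 19; 19 ≤ 20  yes
C5: 3a3 - 2a1 = 3(5) - 2(11) = -7  yes
C6: a1 = 11, a6 = 14; 11 ≤ 14  yes
C7: a2 = 8, not > 9; antecedent false, conditional vacuously true  yes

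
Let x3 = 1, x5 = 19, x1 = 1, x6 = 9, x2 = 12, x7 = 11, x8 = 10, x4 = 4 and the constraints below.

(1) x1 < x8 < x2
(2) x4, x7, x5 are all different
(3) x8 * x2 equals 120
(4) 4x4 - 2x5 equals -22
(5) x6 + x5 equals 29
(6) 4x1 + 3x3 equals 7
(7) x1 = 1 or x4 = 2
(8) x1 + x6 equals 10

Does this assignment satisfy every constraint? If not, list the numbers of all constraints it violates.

Violated: 5.

(1) values 1 < 10 < 12  true
(2) values 4, 11, 19 are pairwise distinct  true
(3) x8 * x2 = 10 * 12 = 120  true
(4) 4x4 - 2x5 = 4(4) - 2(19) = -22  true
(5) x6 + x5 = 9 + 19 = 28, not 29  false
(6) 4x1 + 3x3 = 4(1) + 3(1) = 7  true
(7) x1 = 1 = 1 (first disjunct)  true
(8) x1 + x6 = 1 + 9 = 10  true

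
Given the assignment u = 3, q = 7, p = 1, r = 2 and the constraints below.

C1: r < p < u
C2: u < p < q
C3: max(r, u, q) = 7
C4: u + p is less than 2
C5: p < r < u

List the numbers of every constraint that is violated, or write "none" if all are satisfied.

Constraints 1, 2, and 4 are violated.

C1: values 2, 1, 3; r = 2 is not < p = 1 — does not hold.
C2: values 3, 1, 7; u = 3 is not < p = 1 — does not hold.
C3: max(2, 3, 7) = 7 — holds.
C4: u + p = 3 + 1 = 4; 4 ≥ 2, bound 2 not met — does not hold.
C5: values 1 < 2 < 3 — holds.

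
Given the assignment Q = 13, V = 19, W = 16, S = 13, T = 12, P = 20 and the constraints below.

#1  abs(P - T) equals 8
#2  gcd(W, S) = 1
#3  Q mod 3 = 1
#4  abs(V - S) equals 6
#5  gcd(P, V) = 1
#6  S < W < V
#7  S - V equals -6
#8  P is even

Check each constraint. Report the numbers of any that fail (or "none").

#1 abs(20 - 12) = 8 — holds.
#2 gcd(16, 13) = 1 — holds.
#3 13 mod 3 = 1 — holds.
#4 abs(19 - 13) = 6 — holds.
#5 gcd(20, 19) = 1 — holds.
#6 values 13 < 16 < 19 — holds.
#7 S - V = 13 - 19 = -6 — holds.
#8 P = 20 is even — holds.

No violations.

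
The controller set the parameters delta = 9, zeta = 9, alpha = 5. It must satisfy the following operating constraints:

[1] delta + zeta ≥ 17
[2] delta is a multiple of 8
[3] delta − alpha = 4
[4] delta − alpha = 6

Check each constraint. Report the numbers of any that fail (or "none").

[1] delta + zeta = 9 + 9 = 18; 18 ≥ 17  holds
[2] 9 = 8×1 + 1, so 8 does not divide 9  fails
[3] delta − alpha = 9 − 5 = 4  holds
[4] delta − alpha = 9 − 5 = 4, not 6  fails

The assignment fails constraints 2, 4.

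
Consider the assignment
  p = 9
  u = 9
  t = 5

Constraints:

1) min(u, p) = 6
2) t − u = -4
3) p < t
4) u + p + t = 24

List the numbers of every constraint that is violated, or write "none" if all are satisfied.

Constraints 1, 3, 4 do not hold.

1) min(9, 9) = 9, not 6 — fails.
2) t − u = 5 − 9 = -4 — holds.
3) p = 9, t = 5; 9 ≥ 5 (want <) — fails.
4) u + p + t = 9 + 9 + 5 = 23, not 24 — fails.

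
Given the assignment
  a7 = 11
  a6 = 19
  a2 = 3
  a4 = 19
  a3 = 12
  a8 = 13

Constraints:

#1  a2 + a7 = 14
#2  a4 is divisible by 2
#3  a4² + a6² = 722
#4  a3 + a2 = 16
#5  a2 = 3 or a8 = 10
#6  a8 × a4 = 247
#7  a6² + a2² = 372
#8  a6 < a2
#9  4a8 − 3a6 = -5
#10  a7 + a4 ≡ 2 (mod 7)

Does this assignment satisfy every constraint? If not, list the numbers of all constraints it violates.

#1 a2 + a7 = 3 + 11 = 14  ✔
#2 19 = 2×9 + 1, so 2 does not divide 19  ✘
#3 a4² + a6² = 19² + 19² = 361 + 361 = 722  ✔
#4 a3 + a2 = 12 + 3 = 15, not 16  ✘
#5 a2 = 3 = 3 (first disjunct)  ✔
#6 a8 × a4 = 13 × 19 = 247  ✔
#7 a6² + a2² = 19² + 3² = 361 + 9 = 370, not 372  ✘
#8 a6 = 19, a2 = 3; 19 ≥ 3 (want <)  ✘
#9 4a8 − 3a6 = 4(13) − 3(19) = -5  ✔
#10 a7 + a4 = 30; 30 mod 7 = 2  ✔

The assignment fails constraints 2, 4, 7, and 8.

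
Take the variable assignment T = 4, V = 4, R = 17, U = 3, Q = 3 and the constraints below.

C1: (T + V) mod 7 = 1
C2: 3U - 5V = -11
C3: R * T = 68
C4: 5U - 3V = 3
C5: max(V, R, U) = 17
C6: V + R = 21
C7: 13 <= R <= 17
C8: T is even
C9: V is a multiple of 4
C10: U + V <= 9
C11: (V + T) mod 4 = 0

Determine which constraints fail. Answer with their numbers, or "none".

C1: T + V = 8; 8 mod 7 = 1 — holds.
C2: 3U - 5V = 3(3) - 5(4) = -11 — holds.
C3: R * T = 17 * 4 = 68 — holds.
C4: 5U - 3V = 5(3) - 3(4) = 3 — holds.
C5: max(4, 17, 3) = 17 — holds.
C6: V + R = 4 + 17 = 21 — holds.
C7: R = 17 lies in [13, 17] — holds.
C8: T = 4 is even — holds.
C9: 4 / 4 = 1, so 4 divides 4 — holds.
C10: U + V = 3 + 4 = 7; 7 ≤ 9 — holds.
C11: V + T = 8; 8 mod 4 = 0 — holds.

Yes — all constraints hold.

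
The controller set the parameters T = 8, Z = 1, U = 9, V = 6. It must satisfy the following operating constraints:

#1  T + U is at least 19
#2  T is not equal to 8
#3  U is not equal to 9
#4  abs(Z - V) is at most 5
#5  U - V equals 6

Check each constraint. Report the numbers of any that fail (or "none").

#1 T + U = 8 + 9 = 17; 17 < 19, bound 19 not met  false
#2 T = 8, but 8 is required to differ  false
#3 U = 9, but 9 is required to differ  false
#4 abs(1 - 6) = 5; 5 ≤ 5  true
#5 U - V = 9 - 6 = 3, not 6  false

Violated: 1, 2, 3, and 5.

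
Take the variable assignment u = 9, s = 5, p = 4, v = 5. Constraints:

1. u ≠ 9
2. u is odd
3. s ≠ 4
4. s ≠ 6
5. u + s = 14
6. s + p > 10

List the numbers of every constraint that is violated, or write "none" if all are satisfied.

Violated: 1, 6.

1. u = 9, but 9 is required to differ — violated.
2. u = 9 is odd — OK.
3. s = 5, and 5 ≠ 4 — OK.
4. s = 5, and 5 ≠ 6 — OK.
5. u + s = 9 + 5 = 14 — OK.
6. s + p = 5 + 4 = 9; 9 ≤ 10, bound 10 not met — violated.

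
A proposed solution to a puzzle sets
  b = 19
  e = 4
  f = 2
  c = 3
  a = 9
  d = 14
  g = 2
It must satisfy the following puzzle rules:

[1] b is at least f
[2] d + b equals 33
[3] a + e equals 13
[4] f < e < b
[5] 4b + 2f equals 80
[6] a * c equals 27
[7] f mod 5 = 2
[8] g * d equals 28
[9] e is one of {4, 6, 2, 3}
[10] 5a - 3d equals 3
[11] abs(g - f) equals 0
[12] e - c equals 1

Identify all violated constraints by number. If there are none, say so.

None — every constraint holds.

[1] b = 19, f = 2; 19 ≥ 2  ✔
[2] d + b = 14 + 19 = 33  ✔
[3] a + e = 9 + 4 = 13  ✔
[4] values 2 < 4 < 19  ✔
[5] 4b + 2f = 4(19) + 2(2) = 80  ✔
[6] a * c = 9 * 3 = 27  ✔
[7] 2 mod 5 = 2  ✔
[8] g * d = 2 * 14 = 28  ✔
[9] e = 4 is in {4, 6, 2, 3}  ✔
[10] 5a - 3d = 5(9) - 3(14) = 3  ✔
[11] abs(2 - 2) = 0  ✔
[12] e - c = 4 - 3 = 1  ✔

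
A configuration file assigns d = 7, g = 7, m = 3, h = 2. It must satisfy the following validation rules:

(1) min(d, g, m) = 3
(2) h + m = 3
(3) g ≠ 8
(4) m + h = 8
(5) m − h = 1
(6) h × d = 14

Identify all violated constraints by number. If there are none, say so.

The assignment fails constraints 2 and 4.

(1) min(7, 7, 3) = 3 — holds.
(2) h + m = 2 + 3 = 5, not 3 — fails.
(3) g = 7, and 7 ≠ 8 — holds.
(4) m + h = 3 + 2 = 5, not 8 — fails.
(5) m − h = 3 − 2 = 1 — holds.
(6) h × d = 2 × 7 = 14 — holds.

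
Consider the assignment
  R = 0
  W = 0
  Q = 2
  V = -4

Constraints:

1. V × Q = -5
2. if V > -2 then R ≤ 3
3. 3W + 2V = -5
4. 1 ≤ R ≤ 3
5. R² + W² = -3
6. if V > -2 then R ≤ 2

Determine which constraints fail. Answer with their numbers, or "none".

The assignment fails constraints 1, 3, 4, and 5.

1. V × Q = -4 × 2 = -8, not -5  ✘
2. V = -4, not > -2; antecedent false, conditional vacuously true  ✔
3. 3W + 2V = 3(0) + 2(-4) = -8, not -5  ✘
4. R = 0 is outside [1, 3]  ✘
5. R² + W² = 0² + 0² = 0 + 0 = 0, not -3  ✘
6. V = -4, not > -2; antecedent false, conditional vacuously true  ✔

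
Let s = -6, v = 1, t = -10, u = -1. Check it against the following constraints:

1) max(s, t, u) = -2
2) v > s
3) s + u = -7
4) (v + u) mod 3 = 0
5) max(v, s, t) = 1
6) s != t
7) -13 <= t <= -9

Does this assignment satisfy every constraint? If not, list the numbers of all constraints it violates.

No — constraint 1 is not satisfied.

1) max(-6, -10, -1) = -1, not -2  ✗
2) v = 1, s = -6; 1 > -6  ✓
3) s + u = -6 + (-1) = -7  ✓
4) v + u = 0; 0 mod 3 = 0  ✓
5) max(1, -6, -10) = 1  ✓
6) s = -6, t = -10; distinct  ✓
7) t = -10 lies in [-13, -9]  ✓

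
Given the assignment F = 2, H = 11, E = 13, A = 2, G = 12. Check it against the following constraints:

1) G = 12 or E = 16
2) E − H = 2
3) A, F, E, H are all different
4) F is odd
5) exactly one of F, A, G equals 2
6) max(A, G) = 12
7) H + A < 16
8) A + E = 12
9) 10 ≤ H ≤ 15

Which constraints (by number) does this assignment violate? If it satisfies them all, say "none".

1) G = 12 = 12 (first disjunct) — OK.
2) E − H = 13 − 11 = 2 — OK.
3) A = F = 2, not all different — violated.
4) F = 2 is even — violated.
5) F=2, A=2, G=12; 2 of them equal 2, not exactly one — violated.
6) max(2, 12) = 12 — OK.
7) H + A = 11 + 2 = 13; 13 < 16 — OK.
8) A + E = 2 + 13 = 15, not 12 — violated.
9) H = 11 lies in [10, 15] — OK.

No — constraints 3, 4, 5, and 8 are not satisfied.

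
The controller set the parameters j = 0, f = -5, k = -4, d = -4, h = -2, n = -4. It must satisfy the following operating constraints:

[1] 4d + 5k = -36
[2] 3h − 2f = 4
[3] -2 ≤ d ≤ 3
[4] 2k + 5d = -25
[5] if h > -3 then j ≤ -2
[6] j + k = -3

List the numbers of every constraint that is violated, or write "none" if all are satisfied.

The assignment fails constraints 3, 4, 5, and 6.

[1] 4d + 5k = 4(-4) + 5(-4) = -36 — holds.
[2] 3h − 2f = 3(-2) − 2(-5) = 4 — holds.
[3] d = -4 is outside [-2, 3] — fails.
[4] 2k + 5d = 2(-4) + 5(-4) = -28, not -25 — fails.
[5] h = -2 > -3, so we need j ≤ -2; but j = 0 > -2 — fails.
[6] j + k = 0 + (-4) = -4, not -3 — fails.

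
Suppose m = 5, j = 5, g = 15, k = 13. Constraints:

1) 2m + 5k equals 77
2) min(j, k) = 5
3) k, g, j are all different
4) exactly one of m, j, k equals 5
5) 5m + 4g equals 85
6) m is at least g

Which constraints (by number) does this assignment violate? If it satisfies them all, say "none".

1) 2m + 5k = 2(5) + 5(13) = 75, not 77 — fails.
2) min(5, 13) = 5 — holds.
3) values 13, 15, 5 are pairwise distinct — holds.
4) m=5, j=5, k=13; 2 of them equal 5, not exactly one — fails.
5) 5m + 4g = 5(5) + 4(15) = 85 — holds.
6) m = 5, g = 15; 5 < 15 (want ≥) — fails.

Violated: 1, 4, and 6.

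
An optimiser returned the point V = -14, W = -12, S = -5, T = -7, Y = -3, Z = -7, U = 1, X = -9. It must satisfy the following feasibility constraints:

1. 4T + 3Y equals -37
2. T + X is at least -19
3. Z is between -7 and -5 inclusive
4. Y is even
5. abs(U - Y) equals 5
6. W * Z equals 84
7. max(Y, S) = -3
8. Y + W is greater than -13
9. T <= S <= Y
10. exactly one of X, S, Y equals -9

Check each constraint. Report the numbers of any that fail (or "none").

1. 4T + 3Y = 4(-7) + 3(-3) = -37 — satisfied.
2. T + X = -7 + (-9) = -16; -16 ≥ -19 — satisfied.
3. Z = -7 lies in [-7, -5] — satisfied.
4. Y = -3 is odd — violated.
5. abs(1 - (-3)) = 4, not 5 — violated.
6. W * Z = -12 * (-7) = 84 — satisfied.
7. max(-3, -5) = -3 — satisfied.
8. Y + W = -3 + (-12) = -15; -15 ≤ -13, bound -13 not met — violated.
9. values -7 <= -5 <= -3 — satisfied.
10. X=-9, S=-5, Y=-3; 1 of them equals -9 — satisfied.

Constraints 4, 5, and 8 are violated.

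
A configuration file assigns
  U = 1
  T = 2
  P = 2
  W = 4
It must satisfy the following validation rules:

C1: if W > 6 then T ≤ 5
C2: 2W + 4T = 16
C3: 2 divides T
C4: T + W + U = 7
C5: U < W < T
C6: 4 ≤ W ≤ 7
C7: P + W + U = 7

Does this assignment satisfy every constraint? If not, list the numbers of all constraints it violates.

Violated: 5.

C1: W = 4, not > 6; antecedent false, conditional vacuously true  true
C2: 2W + 4T = 2(4) + 4(2) = 16  true
C3: 2 / 2 = 1, so 2 divides 2  true
C4: T + W + U = 2 + 4 + 1 = 7  true
C5: values 1, 4, 2; W = 4 is not < T = 2  false
C6: W = 4 lies in [4, 7]  true
C7: P + W + U = 2 + 4 + 1 = 7  true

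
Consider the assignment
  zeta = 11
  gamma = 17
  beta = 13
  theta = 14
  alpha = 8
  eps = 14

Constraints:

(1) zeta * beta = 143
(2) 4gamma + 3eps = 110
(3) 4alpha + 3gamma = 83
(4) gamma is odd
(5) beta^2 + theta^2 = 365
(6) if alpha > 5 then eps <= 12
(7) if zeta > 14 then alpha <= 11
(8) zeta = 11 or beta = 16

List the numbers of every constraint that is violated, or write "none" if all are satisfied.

No — constraint 6 is not satisfied.

(1) zeta * beta = 11 * 13 = 143  ✓
(2) 4gamma + 3eps = 4(17) + 3(14) = 110  ✓
(3) 4alpha + 3gamma = 4(8) + 3(17) = 83  ✓
(4) gamma = 17 is odd  ✓
(5) beta^2 + theta^2 = 13^2 + 14^2 = 169 + 196 = 365  ✓
(6) alpha = 8 > 5, so we need eps ≤ 12; but eps = 14 > 12  ✗
(7) zeta = 11, not > 14; antecedent false, conditional vacuously true  ✓
(8) zeta = 11 = 11 (first disjunct)  ✓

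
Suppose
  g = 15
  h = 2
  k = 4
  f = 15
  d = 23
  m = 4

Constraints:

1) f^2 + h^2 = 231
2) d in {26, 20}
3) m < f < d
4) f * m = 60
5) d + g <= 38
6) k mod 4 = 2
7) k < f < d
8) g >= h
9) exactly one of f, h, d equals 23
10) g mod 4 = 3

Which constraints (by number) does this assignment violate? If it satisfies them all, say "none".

Constraints 1, 2, and 6 do not hold.

1) f^2 + h^2 = 15^2 + 2^2 = 225 + 4 = 229, not 231 — violated.
2) d = 23 is not in {26, 20} — violated.
3) values 4 < 15 < 23 — satisfied.
4) f * m = 15 * 4 = 60 — satisfied.
5) d + g = 23 + 15 = 38; 38 ≤ 38 — satisfied.
6) 4 mod 4 = 0, not 2 — violated.
7) values 4 < 15 < 23 — satisfied.
8) g = 15, h = 2; 15 ≥ 2 — satisfied.
9) f=15, h=2, d=23; 1 of them equals 23 — satisfied.
10) 15 mod 4 = 3 — satisfied.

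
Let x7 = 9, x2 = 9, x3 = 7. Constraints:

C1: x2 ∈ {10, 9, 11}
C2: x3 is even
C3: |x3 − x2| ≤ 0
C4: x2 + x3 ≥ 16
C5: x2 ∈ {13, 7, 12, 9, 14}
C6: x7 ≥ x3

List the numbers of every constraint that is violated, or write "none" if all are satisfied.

C1: x2 = 9 is in {10, 9, 11}  yes
C2: x3 = 7 is odd  no
C3: |7 − 9| = 2; 2 > 0, exceeds bound 0  no
C4: x2 + x3 = 9 + 7 = 16; 16 ≥ 16  yes
C5: x2 = 9 is in {13, 7, 12, 9, 14}  yes
C6: x7 = 9, x3 = 7; 9 ≥ 7  yes

Constraints 2 and 3 are violated.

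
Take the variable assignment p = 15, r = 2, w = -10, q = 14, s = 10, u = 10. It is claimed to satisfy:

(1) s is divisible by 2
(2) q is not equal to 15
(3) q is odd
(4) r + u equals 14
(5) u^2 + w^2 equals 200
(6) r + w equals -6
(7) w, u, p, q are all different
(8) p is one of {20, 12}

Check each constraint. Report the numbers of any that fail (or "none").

(1) 10 / 2 = 5, so 2 divides 10 — OK.
(2) q = 14, and 14 ≠ 15 — OK.
(3) q = 14 is even — violated.
(4) r + u = 2 + 10 = 12, not 14 — violated.
(5) u^2 + w^2 = 10^2 + (-10)^2 = 100 + 100 = 200 — OK.
(6) r + w = 2 + (-10) = -8, not -6 — violated.
(7) values -10, 10, 15, 14 are pairwise distinct — OK.
(8) p = 15 is not in {20, 12} — violated.

The assignment fails constraints 3, 4, 6, and 8.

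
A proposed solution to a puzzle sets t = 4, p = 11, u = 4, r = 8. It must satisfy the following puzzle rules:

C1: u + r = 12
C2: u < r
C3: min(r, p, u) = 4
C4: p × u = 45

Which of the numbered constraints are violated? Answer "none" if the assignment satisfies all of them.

No — constraint 4 is not satisfied.

C1: u + r = 4 + 8 = 12  holds
C2: u = 4, r = 8; 4 < 8  holds
C3: min(8, 11, 4) = 4  holds
C4: p × u = 11 × 4 = 44, not 45  fails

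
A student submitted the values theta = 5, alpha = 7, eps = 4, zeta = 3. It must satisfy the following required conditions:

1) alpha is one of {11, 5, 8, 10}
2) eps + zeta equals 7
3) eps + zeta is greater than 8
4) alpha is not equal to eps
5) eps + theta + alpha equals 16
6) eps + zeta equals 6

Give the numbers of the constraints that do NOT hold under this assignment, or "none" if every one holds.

Constraints 1, 3, 6 do not hold.

1) alpha = 7 is not in {11, 5, 8, 10} — fails.
2) eps + zeta = 4 + 3 = 7 — holds.
3) eps + zeta = 4 + 3 = 7; 7 ≤ 8, bound 8 not met — fails.
4) alpha = 7, eps = 4; distinct — holds.
5) eps + theta + alpha = 4 + 5 + 7 = 16 — holds.
6) eps + zeta = 4 + 3 = 7, not 6 — fails.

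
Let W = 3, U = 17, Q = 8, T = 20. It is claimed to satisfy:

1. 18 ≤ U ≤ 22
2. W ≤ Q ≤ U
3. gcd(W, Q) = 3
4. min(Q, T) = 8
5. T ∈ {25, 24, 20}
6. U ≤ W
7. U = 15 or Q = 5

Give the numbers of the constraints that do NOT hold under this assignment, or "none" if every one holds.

Constraints 1, 3, 6, 7 are violated.

1. U = 17 is outside [18, 22] — does not hold.
2. values 3 ≤ 8 ≤ 17 — holds.
3. gcd(3, 8) = 1, not 3 — does not hold.
4. min(8, 20) = 8 — holds.
5. T = 20 is in {25, 24, 20} — holds.
6. U = 17, W = 3; 17 > 3 (want ≤) — does not hold.
7. U = 17 ≠ 15 and Q = 8 ≠ 5; both disjuncts false — does not hold.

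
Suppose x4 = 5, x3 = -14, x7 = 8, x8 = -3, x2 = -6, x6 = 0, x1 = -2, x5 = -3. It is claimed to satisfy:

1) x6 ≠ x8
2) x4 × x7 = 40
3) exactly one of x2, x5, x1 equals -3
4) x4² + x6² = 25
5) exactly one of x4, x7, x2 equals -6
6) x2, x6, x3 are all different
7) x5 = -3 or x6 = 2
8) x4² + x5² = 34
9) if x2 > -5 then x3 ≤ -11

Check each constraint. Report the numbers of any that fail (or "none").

Yes — all constraints hold.

1) x6 = 0, x8 = -3; distinct — OK.
2) x4 × x7 = 5 × 8 = 40 — OK.
3) x2=-6, x5=-3, x1=-2; 1 of them equals -3 — OK.
4) x4² + x6² = 5² + 0² = 25 + 0 = 25 — OK.
5) x4=5, x7=8, x2=-6; 1 of them equals -6 — OK.
6) values -6, 0, -14 are pairwise distinct — OK.
7) x5 = -3 = -3 (first disjunct) — OK.
8) x4² + x5² = 5² + (-3)² = 25 + 9 = 34 — OK.
9) x2 = -6, not > -5; antecedent false, conditional vacuously true — OK.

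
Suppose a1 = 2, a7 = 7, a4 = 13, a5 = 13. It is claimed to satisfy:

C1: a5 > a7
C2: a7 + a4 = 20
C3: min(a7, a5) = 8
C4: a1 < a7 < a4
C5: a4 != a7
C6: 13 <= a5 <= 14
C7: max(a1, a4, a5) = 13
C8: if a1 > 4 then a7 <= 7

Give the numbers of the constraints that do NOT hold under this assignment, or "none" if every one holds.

The assignment fails constraint 3.

C1: a5 = 13, a7 = 7; 13 > 7  OK
C2: a7 + a4 = 7 + 13 = 20  OK
C3: min(7, 13) = 7, not 8  FAIL
C4: values 2 < 7 < 13  OK
C5: a4 = 13, a7 = 7; distinct  OK
C6: a5 = 13 lies in [13, 14]  OK
C7: max(2, 13, 13) = 13  OK
C8: a1 = 2, not > 4; antecedent false, conditional vacuously true  OK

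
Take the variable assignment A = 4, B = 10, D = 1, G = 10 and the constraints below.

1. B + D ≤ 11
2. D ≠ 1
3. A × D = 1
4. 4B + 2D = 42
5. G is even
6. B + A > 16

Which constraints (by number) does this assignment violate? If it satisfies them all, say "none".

1. B + D = 10 + 1 = 11; 11 ≤ 11  OK
2. D = 1, but 1 is required to differ  FAIL
3. A × D = 4 × 1 = 4, not 1  FAIL
4. 4B + 2D = 4(10) + 2(1) = 42  OK
5. G = 10 is even  OK
6. B + A = 10 + 4 = 14; 14 ≤ 16, bound 16 not met  FAIL

No — constraints 2, 3, and 6 are not satisfied.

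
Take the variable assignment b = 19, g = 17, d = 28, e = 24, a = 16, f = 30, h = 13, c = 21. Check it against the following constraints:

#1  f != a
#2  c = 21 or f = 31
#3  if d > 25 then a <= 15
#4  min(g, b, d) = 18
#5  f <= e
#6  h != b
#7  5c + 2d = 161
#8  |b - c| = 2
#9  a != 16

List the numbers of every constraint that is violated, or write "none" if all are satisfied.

The assignment fails constraints 3, 4, 5, and 9.

#1 f = 30, a = 16; distinct  ✓
#2 c = 21 = 21 (first disjunct)  ✓
#3 d = 28 > 25, so we need a ≤ 15; but a = 16 > 15  ✗
#4 min(17, 19, 28) = 17, not 18  ✗
#5 f = 30, e = 24; 30 > 24 (want ≤)  ✗
#6 h = 13, b = 19; distinct  ✓
#7 5c + 2d = 5(21) + 2(28) = 161  ✓
#8 |19 - 21| = 2  ✓
#9 a = 16, but 16 is required to differ  ✗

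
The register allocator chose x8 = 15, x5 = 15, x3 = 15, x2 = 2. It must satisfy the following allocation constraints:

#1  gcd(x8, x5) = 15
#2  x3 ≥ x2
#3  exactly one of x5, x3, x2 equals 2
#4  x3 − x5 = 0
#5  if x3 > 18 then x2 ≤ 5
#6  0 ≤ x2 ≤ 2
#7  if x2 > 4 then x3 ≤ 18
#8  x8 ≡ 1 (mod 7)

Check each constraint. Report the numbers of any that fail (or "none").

The assignment satisfies every constraint.

#1 gcd(15, 15) = 15  yes
#2 x3 = 15, x2 = 2; 15 ≥ 2  yes
#3 x5=15, x3=15, x2=2; 1 of them equals 2  yes
#4 x3 − x5 = 15 − 15 = 0  yes
#5 x3 = 15, not > 18; antecedent false, conditional vacuously true  yes
#6 x2 = 2 lies in [0, 2]  yes
#7 x2 = 2, not > 4; antecedent false, conditional vacuously true  yes
#8 15 mod 7 = 1  yes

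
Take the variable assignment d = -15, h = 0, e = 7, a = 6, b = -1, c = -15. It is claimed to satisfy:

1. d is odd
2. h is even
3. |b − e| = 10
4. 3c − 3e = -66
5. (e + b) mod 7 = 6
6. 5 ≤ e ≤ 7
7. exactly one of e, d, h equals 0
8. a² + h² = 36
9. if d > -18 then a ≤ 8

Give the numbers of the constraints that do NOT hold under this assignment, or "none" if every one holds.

1. d = -15 is odd — holds.
2. h = 0 is even — holds.
3. |-1 − 7| = 8, not 10 — fails.
4. 3c − 3e = 3(-15) − 3(7) = -66 — holds.
5. e + b = 6; 6 mod 7 = 6 — holds.
6. e = 7 lies in [5, 7] — holds.
7. e=7, d=-15, h=0; 1 of them equals 0 — holds.
8. a² + h² = 6² + 0² = 36 + 0 = 36 — holds.
9. d = -15 > -18, so we need a ≤ 8; a = 6 ≤ 8 — holds.

The assignment fails constraint 3.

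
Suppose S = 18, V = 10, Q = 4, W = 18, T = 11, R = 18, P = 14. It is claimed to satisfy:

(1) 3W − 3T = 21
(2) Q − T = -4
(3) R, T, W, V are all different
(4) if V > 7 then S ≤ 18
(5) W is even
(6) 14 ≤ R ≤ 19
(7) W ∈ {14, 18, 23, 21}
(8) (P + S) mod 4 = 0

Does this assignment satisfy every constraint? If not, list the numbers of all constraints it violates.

The assignment fails constraints 2 and 3.

(1) 3W − 3T = 3(18) − 3(11) = 21 — holds.
(2) Q − T = 4 − 11 = -7, not -4 — fails.
(3) R = W = 18, not all different — fails.
(4) V = 10 > 7, so we need S ≤ 18; S = 18 ≤ 18 — holds.
(5) W = 18 is even — holds.
(6) R = 18 lies in [14, 19] — holds.
(7) W = 18 is in {14, 18, 23, 21} — holds.
(8) P + S = 32; 32 mod 4 = 0 — holds.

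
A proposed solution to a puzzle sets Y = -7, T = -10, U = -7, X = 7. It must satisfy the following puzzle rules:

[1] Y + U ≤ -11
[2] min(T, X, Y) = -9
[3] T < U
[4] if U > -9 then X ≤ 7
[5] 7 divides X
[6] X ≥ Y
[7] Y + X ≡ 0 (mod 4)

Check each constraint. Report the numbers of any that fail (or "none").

Violated: 2.

[1] Y + U = -7 + (-7) = -14; -14 ≤ -11  ✓
[2] min(-10, 7, -7) = -10, not -9  ✗
[3] T = -10, U = -7; -10 < -7  ✓
[4] U = -7 > -9, so we need X ≤ 7; X = 7 ≤ 7  ✓
[5] 7 / 7 = 1, so 7 divides 7  ✓
[6] X = 7, Y = -7; 7 ≥ -7  ✓
[7] Y + X = 0; 0 mod 4 = 0  ✓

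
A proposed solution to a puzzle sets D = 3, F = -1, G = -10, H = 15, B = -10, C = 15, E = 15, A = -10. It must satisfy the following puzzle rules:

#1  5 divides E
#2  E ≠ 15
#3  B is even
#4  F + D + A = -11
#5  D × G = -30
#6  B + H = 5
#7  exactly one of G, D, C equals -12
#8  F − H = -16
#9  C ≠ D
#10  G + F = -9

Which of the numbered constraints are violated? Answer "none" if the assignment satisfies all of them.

Constraints 2, 4, 7, and 10 are violated.

#1 15 / 5 = 3, so 5 divides 15 — holds.
#2 E = 15, but 15 is required to differ — does not hold.
#3 B = -10 is even — holds.
#4 F + D + A = -1 + 3 + (-10) = -8, not -11 — does not hold.
#5 D × G = 3 × (-10) = -30 — holds.
#6 B + H = -10 + 15 = 5 — holds.
#7 G=-10, D=3, C=15; 0 of them equal -12, not exactly one — does not hold.
#8 F − H = -1 − 15 = -16 — holds.
#9 C = 15, D = 3; distinct — holds.
#10 G + F = -10 + (-1) = -11, not -9 — does not hold.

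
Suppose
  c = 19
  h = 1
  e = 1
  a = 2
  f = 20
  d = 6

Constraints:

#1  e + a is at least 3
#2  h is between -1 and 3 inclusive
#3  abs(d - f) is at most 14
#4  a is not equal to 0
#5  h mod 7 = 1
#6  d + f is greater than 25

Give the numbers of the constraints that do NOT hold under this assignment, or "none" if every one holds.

#1 e + a = 1 + 2 = 3; 3 ≥ 3  OK
#2 h = 1 lies in [-1, 3]  OK
#3 abs(6 - 20) = 14; 14 ≤ 14  OK
#4 a = 2, and 2 ≠ 0  OK
#5 1 mod 7 = 1  OK
#6 d + f = 6 + 20 = 26; 26 > 25  OK

No violations.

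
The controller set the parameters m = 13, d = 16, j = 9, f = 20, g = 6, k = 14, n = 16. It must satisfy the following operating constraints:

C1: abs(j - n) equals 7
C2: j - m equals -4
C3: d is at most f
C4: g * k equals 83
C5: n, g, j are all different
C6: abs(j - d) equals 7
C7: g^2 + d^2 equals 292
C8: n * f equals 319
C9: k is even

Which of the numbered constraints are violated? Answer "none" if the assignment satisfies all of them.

Constraints 4, 8 are violated.

C1: abs(9 - 16) = 7 — holds.
C2: j - m = 9 - 13 = -4 — holds.
C3: d = 16, f = 20; 16 ≤ 20 — holds.
C4: g * k = 6 * 14 = 84, not 83 — does not hold.
C5: values 16, 6, 9 are pairwise distinct — holds.
C6: abs(9 - 16) = 7 — holds.
C7: g^2 + d^2 = 6^2 + 16^2 = 36 + 256 = 292 — holds.
C8: n * f = 16 * 20 = 320, not 319 — does not hold.
C9: k = 14 is even — holds.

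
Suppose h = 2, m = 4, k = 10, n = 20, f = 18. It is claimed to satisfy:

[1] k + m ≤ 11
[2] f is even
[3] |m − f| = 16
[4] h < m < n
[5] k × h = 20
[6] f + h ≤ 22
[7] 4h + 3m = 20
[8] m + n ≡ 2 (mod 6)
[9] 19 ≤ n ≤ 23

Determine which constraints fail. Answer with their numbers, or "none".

The assignment fails constraints 1, 3, 8.

[1] k + m = 10 + 4 = 14; 14 > 11, bound 11 not met — violated.
[2] f = 18 is even — OK.
[3] |4 − 18| = 14, not 16 — violated.
[4] values 2 < 4 < 20 — OK.
[5] k × h = 10 × 2 = 20 — OK.
[6] f + h = 18 + 2 = 20; 20 ≤ 22 — OK.
[7] 4h + 3m = 4(2) + 3(4) = 20 — OK.
[8] m + n = 24; 24 mod 6 = 0, not 2 — violated.
[9] n = 20 lies in [19, 23] — OK.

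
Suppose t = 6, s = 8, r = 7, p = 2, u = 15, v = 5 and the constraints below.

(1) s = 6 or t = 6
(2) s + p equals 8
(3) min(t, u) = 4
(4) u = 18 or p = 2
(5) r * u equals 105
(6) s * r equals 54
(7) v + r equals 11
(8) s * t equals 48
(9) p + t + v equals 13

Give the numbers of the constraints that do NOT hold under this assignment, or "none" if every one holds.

The assignment fails constraints 2, 3, 6, and 7.

(1) s = 8 ≠ 6, but t = 6 = 6 (second disjunct) — holds.
(2) s + p = 8 + 2 = 10, not 8 — does not hold.
(3) min(6, 15) = 6, not 4 — does not hold.
(4) u = 15 ≠ 18, but p = 2 = 2 (second disjunct) — holds.
(5) r * u = 7 * 15 = 105 — holds.
(6) s * r = 8 * 7 = 56, not 54 — does not hold.
(7) v + r = 5 + 7 = 12, not 11 — does not hold.
(8) s * t = 8 * 6 = 48 — holds.
(9) p + t + v = 2 + 6 + 5 = 13 — holds.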